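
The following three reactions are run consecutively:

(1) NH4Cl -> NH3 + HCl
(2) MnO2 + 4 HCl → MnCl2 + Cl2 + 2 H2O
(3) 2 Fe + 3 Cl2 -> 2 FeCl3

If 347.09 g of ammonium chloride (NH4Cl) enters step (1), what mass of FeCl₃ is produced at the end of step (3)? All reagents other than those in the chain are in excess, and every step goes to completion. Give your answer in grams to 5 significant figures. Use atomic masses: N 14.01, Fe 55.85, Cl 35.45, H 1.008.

M(NH4Cl) = 14.01 + 4(1.008) + 35.45 = 53.492 g/mol.
M(FeCl3) = 55.85 + 3(35.45) = 162.20 g/mol.
n(NH4Cl) = 347.09 / 53.492 = 6.48863 mol.
Reaction (1): NH4Cl→HCl ratio 1:1 ⇒ n(HCl) = 6.48863 mol.
Reaction (2): HCl→Cl2 ratio 4:1 ⇒ n(Cl2) = 1.62216 mol.
Reaction (3): Cl2→FeCl3 ratio 3:2 ⇒ n(FeCl3) = 1.08144 mol.
Mass of FeCl3 = 1.08144 × 162.20 = 175.409 g.

175.41 g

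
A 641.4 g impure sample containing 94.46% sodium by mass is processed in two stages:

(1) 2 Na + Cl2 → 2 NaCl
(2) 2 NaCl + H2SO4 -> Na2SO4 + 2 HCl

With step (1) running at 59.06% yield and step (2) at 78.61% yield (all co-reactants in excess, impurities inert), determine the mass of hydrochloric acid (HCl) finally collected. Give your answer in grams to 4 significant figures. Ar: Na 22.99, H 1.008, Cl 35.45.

Pure Na = 641.4 × 0.9446 = 605.87 g.
M(Na) = 22.99 g/mol.
M(HCl) = 1.008 + 35.45 = 36.458 g/mol.
n(Na) = 605.87 / 22.99 = 26.353 mol.
Step 1 (Na:NaCl = 2:2): theoretical n(NaCl) = 26.353 mol; at 59.06% yield, n(NaCl) = 15.564 mol.
Step 2 (NaCl:HCl = 2:2): theoretical n(HCl) = 15.564 mol, so theoretical mass = 15.564 × 36.458 = 567.45 g.
At 78.61% yield, actual mass of HCl = 567.45 × 0.7861 = 446.07 g.

446.1 g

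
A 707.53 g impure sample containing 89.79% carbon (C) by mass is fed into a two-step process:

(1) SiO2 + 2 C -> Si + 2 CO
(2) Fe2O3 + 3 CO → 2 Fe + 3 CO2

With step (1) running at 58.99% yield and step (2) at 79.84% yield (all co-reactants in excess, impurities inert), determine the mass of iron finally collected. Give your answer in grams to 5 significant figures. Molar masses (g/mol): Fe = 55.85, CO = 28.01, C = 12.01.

927.60 g

Pure C = 707.53 × 0.8979 = 635.291 g.
n(C) = 635.291 / 12.01 = 52.8969 mol.
Step 1 (C:CO = 2:2): theoretical n(CO) = 52.8969 mol; at 58.99% yield, n(CO) = 31.2039 mol.
Step 2 (CO:Fe = 3:2): theoretical n(Fe) = 20.8026 mol, so theoretical mass = 20.8026 × 55.85 = 1161.82 g.
At 79.84% yield, actual mass of Fe = 1161.82 × 0.7984 = 927.600 g.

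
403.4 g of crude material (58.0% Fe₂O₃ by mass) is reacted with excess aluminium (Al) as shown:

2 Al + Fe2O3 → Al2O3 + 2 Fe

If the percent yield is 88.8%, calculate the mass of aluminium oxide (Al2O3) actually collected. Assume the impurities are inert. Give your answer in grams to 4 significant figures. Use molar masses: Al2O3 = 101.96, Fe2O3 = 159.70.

Pure Fe2O3 available = 403.4 g × 0.580 = 233.97 g.
n(Fe2O3) = 233.97 g / 159.70 g/mol = 1.4651 mol.
From the equation the Fe2O3:Al2O3 mole ratio is 1:1, so n(Al2O3) = 1.4651 × 1/1 = 1.4651 mol.
Mass of Al2O3 = 1.4651 mol × 101.96 g/mol = 149.38 g.
Actual mass collected = 149.38 g × 0.888 = 132.65 g.

132.6 g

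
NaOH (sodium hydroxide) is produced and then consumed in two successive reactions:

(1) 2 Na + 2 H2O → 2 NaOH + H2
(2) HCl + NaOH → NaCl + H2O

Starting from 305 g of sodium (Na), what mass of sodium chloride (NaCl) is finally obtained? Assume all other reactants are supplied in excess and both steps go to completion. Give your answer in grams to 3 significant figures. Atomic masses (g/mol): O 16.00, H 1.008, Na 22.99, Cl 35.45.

775 g

M(Na) = 22.99 g/mol.
M(NaCl) = 22.99 + 35.45 = 58.44 g/mol.
n(Na) = 305.0 / 22.99 = 13.27 mol.
Step 1 gives a 2:2 ratio of Na to NaOH, so n(NaOH) = 13.27 mol.
In step 2 the NaOH:NaCl ratio is 1:1, so n(NaCl) = 13.27 mol.
Mass of NaCl = 13.27 × 58.44 = 775.3 g.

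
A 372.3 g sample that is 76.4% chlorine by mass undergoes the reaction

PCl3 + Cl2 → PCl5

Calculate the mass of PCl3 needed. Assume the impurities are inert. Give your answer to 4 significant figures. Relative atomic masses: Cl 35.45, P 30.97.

550.9 g

Mass of pure Cl2 = 372.3 g × 0.764 = 284.44 g.
M(Cl2) = 2(35.45) = 70.90 g/mol.
M(PCl3) = 30.97 + 3(35.45) = 137.32 g/mol.
n(Cl2) = 284.44 g / 70.90 g/mol = 4.0118 mol.
From the equation the Cl2:PCl3 mole ratio is 1:1, so n(PCl3) = 4.0118 × 1/1 = 4.0118 mol.
Mass of PCl3 = 4.0118 mol × 137.32 g/mol = 550.90 g.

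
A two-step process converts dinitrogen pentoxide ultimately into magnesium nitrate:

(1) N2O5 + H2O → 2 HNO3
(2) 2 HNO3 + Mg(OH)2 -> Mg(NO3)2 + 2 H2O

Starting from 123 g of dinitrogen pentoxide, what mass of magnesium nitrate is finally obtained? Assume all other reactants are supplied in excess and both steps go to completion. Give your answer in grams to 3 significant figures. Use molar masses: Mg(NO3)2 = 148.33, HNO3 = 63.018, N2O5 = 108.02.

169 g

n(N2O5) = 123.0 / 108.02 = 1.139 mol.
Step 1 gives a 1:2 ratio of N2O5 to HNO3, so n(HNO3) = 2.277 mol.
In step 2 the HNO3:Mg(NO3)2 ratio is 2:1, so n(Mg(NO3)2) = 1.139 mol.
Mass of Mg(NO3)2 = 1.139 × 148.33 = 168.9 g.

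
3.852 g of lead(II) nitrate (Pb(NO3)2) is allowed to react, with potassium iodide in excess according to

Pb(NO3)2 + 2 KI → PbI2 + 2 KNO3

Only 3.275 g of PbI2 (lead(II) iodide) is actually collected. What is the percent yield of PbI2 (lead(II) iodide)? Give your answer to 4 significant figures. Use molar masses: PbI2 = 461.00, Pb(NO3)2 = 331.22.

61.09 %

n(Pb(NO3)2) = 3.8520 g / 331.22 g/mol = 0.011630 mol.
From the equation the Pb(NO3)2:PbI2 mole ratio is 1:1, so n(PbI2) = 0.011630 × 1/1 = 0.011630 mol.
Mass of PbI2 = 0.011630 mol × 461.00 g/mol = 5.3613 g.
This is the theoretical yield. Percent yield = 3.275 g / 5.3613 g × 100% = 61.086%.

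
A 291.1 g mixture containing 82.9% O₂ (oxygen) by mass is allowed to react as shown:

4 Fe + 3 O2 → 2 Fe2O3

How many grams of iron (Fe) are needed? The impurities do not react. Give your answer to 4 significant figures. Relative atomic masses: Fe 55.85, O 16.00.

561.6 g

Mass of pure O2 = 291.1 g × 0.829 = 241.32 g.
M(O2) = 2(16.00) = 32.00 g/mol.
M(Fe) = 55.85 g/mol.
n(O2) = 241.32 g / 32.00 g/mol = 7.5413 mol.
From the equation the O2:Fe mole ratio is 3:4, so n(Fe) = 7.5413 × 4/3 = 10.055 mol.
Mass of Fe = 10.055 mol × 55.85 g/mol = 561.58 g.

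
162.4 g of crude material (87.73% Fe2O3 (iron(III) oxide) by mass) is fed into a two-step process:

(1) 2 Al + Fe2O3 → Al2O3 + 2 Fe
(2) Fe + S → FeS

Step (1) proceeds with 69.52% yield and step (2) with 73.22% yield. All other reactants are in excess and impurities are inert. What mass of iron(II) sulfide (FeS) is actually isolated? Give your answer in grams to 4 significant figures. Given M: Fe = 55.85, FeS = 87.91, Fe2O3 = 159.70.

79.84 g

Pure Fe2O3 = 162.4 × 0.8773 = 142.47 g.
n(Fe2O3) = 142.47 / 159.70 = 0.89213 mol.
Step 1 (Fe2O3:Fe = 1:2): theoretical n(Fe) = 1.7843 mol; at 69.52% yield, n(Fe) = 1.2404 mol.
Step 2 (Fe:FeS = 1:1): theoretical n(FeS) = 1.2404 mol, so theoretical mass = 1.2404 × 87.91 = 109.05 g.
At 73.22% yield, actual mass of FeS = 109.05 × 0.7322 = 79.843 g.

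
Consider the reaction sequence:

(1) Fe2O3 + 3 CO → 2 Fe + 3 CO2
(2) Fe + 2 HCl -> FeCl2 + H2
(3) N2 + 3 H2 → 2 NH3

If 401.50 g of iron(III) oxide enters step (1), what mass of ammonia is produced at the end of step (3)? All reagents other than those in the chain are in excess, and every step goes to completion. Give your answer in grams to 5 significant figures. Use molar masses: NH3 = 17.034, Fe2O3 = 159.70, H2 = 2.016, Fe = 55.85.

n(Fe2O3) = 401.50 / 159.70 = 2.51409 mol.
Reaction (1): Fe2O3→Fe ratio 1:2 ⇒ n(Fe) = 5.02818 mol.
Reaction (2): Fe→H2 ratio 1:1 ⇒ n(H2) = 5.02818 mol.
Reaction (3): H2→NH3 ratio 3:2 ⇒ n(NH3) = 3.35212 mol.
Mass of NH3 = 3.35212 × 17.034 = 57.1000 g.

57.100 g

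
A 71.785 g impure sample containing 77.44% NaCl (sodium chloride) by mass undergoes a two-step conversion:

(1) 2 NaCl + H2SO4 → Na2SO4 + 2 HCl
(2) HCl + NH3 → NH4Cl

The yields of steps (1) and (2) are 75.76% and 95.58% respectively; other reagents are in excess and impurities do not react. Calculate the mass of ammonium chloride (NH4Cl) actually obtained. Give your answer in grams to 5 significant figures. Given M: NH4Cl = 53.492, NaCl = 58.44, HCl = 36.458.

Pure NaCl = 71.785 × 0.7744 = 55.5903 g.
n(NaCl) = 55.5903 / 58.44 = 0.951237 mol.
Step 1 (NaCl:HCl = 2:2): theoretical n(HCl) = 0.951237 mol; at 75.76% yield, n(HCl) = 0.720657 mol.
Step 2 (HCl:NH4Cl = 1:1): theoretical n(NH4Cl) = 0.720657 mol, so theoretical mass = 0.720657 × 53.492 = 38.5494 g.
At 95.58% yield, actual mass of NH4Cl = 38.5494 × 0.9558 = 36.8455 g.

36.846 g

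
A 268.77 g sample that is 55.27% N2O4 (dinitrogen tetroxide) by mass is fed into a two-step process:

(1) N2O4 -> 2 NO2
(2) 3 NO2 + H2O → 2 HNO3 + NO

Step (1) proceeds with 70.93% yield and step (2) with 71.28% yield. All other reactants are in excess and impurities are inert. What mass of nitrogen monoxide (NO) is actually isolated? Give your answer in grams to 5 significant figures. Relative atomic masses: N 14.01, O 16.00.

Pure N2O4 = 268.77 × 0.5527 = 148.549 g.
M(N2O4) = 2(14.01) + 4(16.00) = 92.02 g/mol.
M(NO) = 14.01 + 16.00 = 30.01 g/mol.
n(N2O4) = 148.549 / 92.02 = 1.61431 mol.
Step 1 (N2O4:NO2 = 1:2): theoretical n(NO2) = 3.22863 mol; at 70.93% yield, n(NO2) = 2.29007 mol.
Step 2 (NO2:NO = 3:1): theoretical n(NO) = 0.763355 mol, so theoretical mass = 0.763355 × 30.01 = 22.9083 g.
At 71.28% yield, actual mass of NO = 22.9083 × 0.7128 = 16.3290 g.

16.329 g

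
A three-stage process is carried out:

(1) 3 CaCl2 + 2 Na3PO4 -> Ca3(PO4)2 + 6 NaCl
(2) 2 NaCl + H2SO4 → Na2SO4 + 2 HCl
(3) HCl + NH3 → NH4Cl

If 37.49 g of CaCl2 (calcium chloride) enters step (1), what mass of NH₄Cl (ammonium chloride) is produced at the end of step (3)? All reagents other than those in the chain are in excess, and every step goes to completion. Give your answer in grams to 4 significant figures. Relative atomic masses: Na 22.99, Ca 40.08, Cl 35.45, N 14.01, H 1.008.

M(CaCl2) = 40.08 + 2(35.45) = 110.98 g/mol.
M(NH4Cl) = 14.01 + 4(1.008) + 35.45 = 53.492 g/mol.
n(CaCl2) = 37.49 / 110.98 = 0.33781 mol.
Reaction (1): CaCl2→NaCl ratio 3:6 ⇒ n(NaCl) = 0.67562 mol.
Reaction (2): NaCl→HCl ratio 2:2 ⇒ n(HCl) = 0.67562 mol.
Reaction (3): HCl→NH4Cl ratio 1:1 ⇒ n(NH4Cl) = 0.67562 mol.
Mass of NH4Cl = 0.67562 × 53.492 = 36.140 g.

36.14 g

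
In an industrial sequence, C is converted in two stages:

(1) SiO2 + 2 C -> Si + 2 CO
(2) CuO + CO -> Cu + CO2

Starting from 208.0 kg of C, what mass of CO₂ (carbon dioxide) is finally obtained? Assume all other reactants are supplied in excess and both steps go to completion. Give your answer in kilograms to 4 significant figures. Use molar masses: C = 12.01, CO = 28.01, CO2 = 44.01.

762.2 kg

208.0 kg = 208000 g.
n(C) = 208000 / 12.01 = 17319 mol.
Step 1 gives a 2:2 ratio of C to CO, so n(CO) = 17319 mol.
In step 2 the CO:CO2 ratio is 1:1, so n(CO2) = 17319 mol.
Mass of CO2 = 17319 × 44.01 = 762200 g = 762.2 kg.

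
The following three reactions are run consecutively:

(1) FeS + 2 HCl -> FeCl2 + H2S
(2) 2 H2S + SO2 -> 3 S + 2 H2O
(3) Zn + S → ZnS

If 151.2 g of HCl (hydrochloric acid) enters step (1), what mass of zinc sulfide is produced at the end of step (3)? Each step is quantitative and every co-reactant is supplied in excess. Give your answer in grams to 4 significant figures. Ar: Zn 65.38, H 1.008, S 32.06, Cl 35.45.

303.1 g

M(HCl) = 1.008 + 35.45 = 36.458 g/mol.
M(ZnS) = 65.38 + 32.06 = 97.44 g/mol.
n(HCl) = 151.2 / 36.458 = 4.1472 mol.
Reaction (1): HCl→H2S ratio 2:1 ⇒ n(H2S) = 2.0736 mol.
Reaction (2): H2S→S ratio 2:3 ⇒ n(S) = 3.1104 mol.
Reaction (3): S→ZnS ratio 1:1 ⇒ n(ZnS) = 3.1104 mol.
Mass of ZnS = 3.1104 × 97.44 = 303.08 g.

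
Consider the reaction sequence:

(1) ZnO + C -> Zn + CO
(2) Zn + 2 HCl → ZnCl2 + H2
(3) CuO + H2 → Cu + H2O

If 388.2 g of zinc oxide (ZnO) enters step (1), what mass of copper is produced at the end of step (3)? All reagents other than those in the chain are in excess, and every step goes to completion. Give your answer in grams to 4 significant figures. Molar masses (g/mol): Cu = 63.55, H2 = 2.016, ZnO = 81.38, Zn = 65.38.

303.1 g

n(ZnO) = 388.2 / 81.38 = 4.7702 mol.
Reaction (1): ZnO→Zn ratio 1:1 ⇒ n(Zn) = 4.7702 mol.
Reaction (2): Zn→H2 ratio 1:1 ⇒ n(H2) = 4.7702 mol.
Reaction (3): H2→Cu ratio 1:1 ⇒ n(Cu) = 4.7702 mol.
Mass of Cu = 4.7702 × 63.55 = 303.15 g.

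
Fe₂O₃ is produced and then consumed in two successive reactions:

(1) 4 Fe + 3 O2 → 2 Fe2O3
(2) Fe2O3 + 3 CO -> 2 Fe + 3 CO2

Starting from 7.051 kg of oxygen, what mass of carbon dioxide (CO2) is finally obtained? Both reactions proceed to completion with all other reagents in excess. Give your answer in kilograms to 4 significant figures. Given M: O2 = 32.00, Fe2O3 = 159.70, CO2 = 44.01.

19.39 kg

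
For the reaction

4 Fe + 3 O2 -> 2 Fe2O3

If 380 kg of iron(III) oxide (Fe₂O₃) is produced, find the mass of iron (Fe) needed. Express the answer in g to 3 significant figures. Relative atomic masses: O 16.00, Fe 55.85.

M(Fe2O3) = 2(55.85) + 3(16.00) = 159.70 g/mol.
M(Fe) = 55.85 g/mol.
Convert: 380 kg = 380000 g.
n(Fe2O3) = 380000 g / 159.70 g/mol = 2379 mol.
From the equation the Fe2O3:Fe mole ratio is 2:4, so n(Fe) = 2379 × 4/2 = 4759 mol.
Mass of Fe = 4759 mol × 55.85 g/mol = 265800 g.

266000 g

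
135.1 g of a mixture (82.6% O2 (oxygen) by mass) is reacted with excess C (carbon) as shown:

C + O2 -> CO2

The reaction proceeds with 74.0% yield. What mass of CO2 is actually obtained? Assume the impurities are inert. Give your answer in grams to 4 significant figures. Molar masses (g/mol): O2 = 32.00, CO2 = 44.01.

113.6 g

Pure O2 available = 135.1 g × 0.826 = 111.59 g.
n(O2) = 111.59 g / 32.00 g/mol = 3.4873 mol.
From the equation the O2:CO2 mole ratio is 1:1, so n(CO2) = 3.4873 × 1/1 = 3.4873 mol.
Mass of CO2 = 3.4873 mol × 44.01 g/mol = 153.47 g.
Actual mass collected = 153.47 g × 0.740 = 113.57 g.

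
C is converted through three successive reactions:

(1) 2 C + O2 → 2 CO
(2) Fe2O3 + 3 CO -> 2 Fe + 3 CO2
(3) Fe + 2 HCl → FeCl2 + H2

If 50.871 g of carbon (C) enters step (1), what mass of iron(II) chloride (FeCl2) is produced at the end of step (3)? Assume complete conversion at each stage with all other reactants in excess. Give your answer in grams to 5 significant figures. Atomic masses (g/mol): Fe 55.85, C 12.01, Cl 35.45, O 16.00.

357.92 g

M(C) = 12.01 g/mol.
M(FeCl2) = 55.85 + 2(35.45) = 126.75 g/mol.
n(C) = 50.871 / 12.01 = 4.23572 mol.
Reaction (1): C→CO ratio 2:2 ⇒ n(CO) = 4.23572 mol.
Reaction (2): CO→Fe ratio 3:2 ⇒ n(Fe) = 2.82381 mol.
Reaction (3): Fe→FeCl2 ratio 1:1 ⇒ n(FeCl2) = 2.82381 mol.
Mass of FeCl2 = 2.82381 × 126.75 = 357.918 g.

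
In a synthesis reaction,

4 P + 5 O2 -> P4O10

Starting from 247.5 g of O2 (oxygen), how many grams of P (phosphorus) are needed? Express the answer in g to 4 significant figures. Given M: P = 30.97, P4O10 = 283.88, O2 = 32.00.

191.6 g

n(O2) = 247.50 g / 32.00 g/mol = 7.7344 mol.
From the equation the O2:P mole ratio is 5:4, so n(P) = 7.7344 × 4/5 = 6.1875 mol.
Mass of P = 6.1875 mol × 30.97 g/mol = 191.63 g.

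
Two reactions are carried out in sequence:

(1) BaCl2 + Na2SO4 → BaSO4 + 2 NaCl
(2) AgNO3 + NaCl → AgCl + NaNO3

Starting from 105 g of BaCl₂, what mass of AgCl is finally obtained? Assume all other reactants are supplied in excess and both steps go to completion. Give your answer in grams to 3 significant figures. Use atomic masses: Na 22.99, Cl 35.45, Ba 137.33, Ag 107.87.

145 g

M(BaCl2) = 137.33 + 2(35.45) = 208.23 g/mol.
M(AgCl) = 107.87 + 35.45 = 143.32 g/mol.
n(BaCl2) = 105.0 / 208.23 = 0.5043 mol.
Step 1 gives a 1:2 ratio of BaCl2 to NaCl, so n(NaCl) = 1.009 mol.
In step 2 the NaCl:AgCl ratio is 1:1, so n(AgCl) = 1.009 mol.
Mass of AgCl = 1.009 × 143.32 = 144.5 g.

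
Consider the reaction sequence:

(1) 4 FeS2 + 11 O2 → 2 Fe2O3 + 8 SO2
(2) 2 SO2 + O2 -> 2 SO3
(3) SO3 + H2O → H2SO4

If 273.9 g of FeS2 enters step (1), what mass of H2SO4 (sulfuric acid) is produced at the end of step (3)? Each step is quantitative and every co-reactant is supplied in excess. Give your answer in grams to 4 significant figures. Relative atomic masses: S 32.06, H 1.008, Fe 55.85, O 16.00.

447.8 g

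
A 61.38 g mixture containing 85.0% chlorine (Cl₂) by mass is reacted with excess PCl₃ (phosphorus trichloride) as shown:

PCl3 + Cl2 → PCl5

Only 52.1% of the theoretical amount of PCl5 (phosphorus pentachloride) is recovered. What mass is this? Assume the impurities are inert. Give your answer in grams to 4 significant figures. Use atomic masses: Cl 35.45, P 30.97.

79.83 g

Pure Cl2 available = 61.38 g × 0.850 = 52.173 g.
M(Cl2) = 2(35.45) = 70.90 g/mol.
M(PCl5) = 30.97 + 5(35.45) = 208.22 g/mol.
n(Cl2) = 52.173 g / 70.90 g/mol = 0.73587 mol.
From the equation the Cl2:PCl5 mole ratio is 1:1, so n(PCl5) = 0.73587 × 1/1 = 0.73587 mol.
Mass of PCl5 = 0.73587 mol × 208.22 g/mol = 153.22 g.
Actual mass collected = 153.22 g × 0.521 = 79.829 g.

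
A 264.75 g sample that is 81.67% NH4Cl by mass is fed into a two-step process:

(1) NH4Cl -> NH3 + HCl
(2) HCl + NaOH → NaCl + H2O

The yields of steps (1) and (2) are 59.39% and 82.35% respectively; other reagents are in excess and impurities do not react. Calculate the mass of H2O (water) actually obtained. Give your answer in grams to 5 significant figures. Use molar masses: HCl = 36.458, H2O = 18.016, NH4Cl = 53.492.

Pure NH4Cl = 264.75 × 0.8167 = 216.221 g.
n(NH4Cl) = 216.221 / 53.492 = 4.04212 mol.
Step 1 (NH4Cl:HCl = 1:1): theoretical n(HCl) = 4.04212 mol; at 59.39% yield, n(HCl) = 2.40062 mol.
Step 2 (HCl:H2O = 1:1): theoretical n(H2O) = 2.40062 mol, so theoretical mass = 2.40062 × 18.016 = 43.2495 g.
At 82.35% yield, actual mass of H2O = 43.2495 × 0.8235 = 35.6160 g.

35.616 g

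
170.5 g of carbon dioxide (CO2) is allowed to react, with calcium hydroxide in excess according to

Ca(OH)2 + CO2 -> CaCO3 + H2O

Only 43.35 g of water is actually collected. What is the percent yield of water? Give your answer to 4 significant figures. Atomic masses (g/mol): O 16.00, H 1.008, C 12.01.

62.11 %

M(CO2) = 12.01 + 2(16.00) = 44.01 g/mol.
M(H2O) = 2(1.008) + 16.00 = 18.016 g/mol.
n(CO2) = 170.50 g / 44.01 g/mol = 3.8741 mol.
From the equation the CO2:H2O mole ratio is 1:1, so n(H2O) = 3.8741 × 1/1 = 3.8741 mol.
Mass of H2O = 3.8741 mol × 18.016 g/mol = 69.796 g.
This is the theoretical yield. Percent yield = 43.35 g / 69.796 g × 100% = 62.109%.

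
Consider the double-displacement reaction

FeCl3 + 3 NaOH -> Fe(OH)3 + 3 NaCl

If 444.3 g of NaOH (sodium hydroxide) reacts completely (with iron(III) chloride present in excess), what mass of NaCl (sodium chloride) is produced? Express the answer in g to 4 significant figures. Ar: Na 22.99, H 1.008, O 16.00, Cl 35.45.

M(NaOH) = 22.99 + 16.00 + 1.008 = 39.998 g/mol.
M(NaCl) = 22.99 + 35.45 = 58.44 g/mol.
n(NaOH) = 444.30 g / 39.998 g/mol = 11.108 mol.
From the equation the NaOH:NaCl mole ratio is 3:3, so n(NaCl) = 11.108 × 3/3 = 11.108 mol.
Mass of NaCl = 11.108 mol × 58.44 g/mol = 649.15 g.

649.2 g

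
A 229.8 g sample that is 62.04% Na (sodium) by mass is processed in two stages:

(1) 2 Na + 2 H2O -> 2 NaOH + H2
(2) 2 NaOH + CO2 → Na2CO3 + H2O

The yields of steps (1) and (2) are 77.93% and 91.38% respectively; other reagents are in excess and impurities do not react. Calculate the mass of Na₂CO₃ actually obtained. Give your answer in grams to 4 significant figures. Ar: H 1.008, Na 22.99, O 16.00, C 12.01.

234.0 g

Pure Na = 229.8 × 0.6204 = 142.57 g.
M(Na) = 22.99 g/mol.
M(Na2CO3) = 2(22.99) + 12.01 + 3(16.00) = 105.99 g/mol.
n(Na) = 142.57 / 22.99 = 6.2013 mol.
Step 1 (Na:NaOH = 2:2): theoretical n(NaOH) = 6.2013 mol; at 77.93% yield, n(NaOH) = 4.8327 mol.
Step 2 (NaOH:Na2CO3 = 2:1): theoretical n(Na2CO3) = 2.4163 mol, so theoretical mass = 2.4163 × 105.99 = 256.11 g.
At 91.38% yield, actual mass of Na2CO3 = 256.11 × 0.9138 = 234.03 g.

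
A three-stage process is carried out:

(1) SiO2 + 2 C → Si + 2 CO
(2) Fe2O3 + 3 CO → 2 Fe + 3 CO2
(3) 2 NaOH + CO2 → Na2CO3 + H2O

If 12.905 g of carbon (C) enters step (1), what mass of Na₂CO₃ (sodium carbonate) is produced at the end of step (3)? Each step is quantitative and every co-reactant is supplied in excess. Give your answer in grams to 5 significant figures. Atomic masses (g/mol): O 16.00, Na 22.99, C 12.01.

M(C) = 12.01 g/mol.
M(Na2CO3) = 2(22.99) + 12.01 + 3(16.00) = 105.99 g/mol.
n(C) = 12.905 / 12.01 = 1.07452 mol.
Reaction (1): C→CO ratio 2:2 ⇒ n(CO) = 1.07452 mol.
Reaction (2): CO→CO2 ratio 3:3 ⇒ n(CO2) = 1.07452 mol.
Reaction (3): CO2→Na2CO3 ratio 1:1 ⇒ n(Na2CO3) = 1.07452 mol.
Mass of Na2CO3 = 1.07452 × 105.99 = 113.889 g.

113.89 g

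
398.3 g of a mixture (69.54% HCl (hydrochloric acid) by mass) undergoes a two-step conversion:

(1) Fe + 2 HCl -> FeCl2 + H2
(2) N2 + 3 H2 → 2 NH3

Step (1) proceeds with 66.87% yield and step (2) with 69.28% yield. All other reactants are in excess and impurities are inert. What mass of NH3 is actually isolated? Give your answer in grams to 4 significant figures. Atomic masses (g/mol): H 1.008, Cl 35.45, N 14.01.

Pure HCl = 398.3 × 0.6954 = 276.98 g.
M(HCl) = 1.008 + 35.45 = 36.458 g/mol.
M(NH3) = 14.01 + 3(1.008) = 17.034 g/mol.
n(HCl) = 276.98 / 36.458 = 7.5972 mol.
Step 1 (HCl:H2 = 2:1): theoretical n(H2) = 3.7986 mol; at 66.87% yield, n(H2) = 2.5401 mol.
Step 2 (H2:NH3 = 3:2): theoretical n(NH3) = 1.6934 mol, so theoretical mass = 1.6934 × 17.034 = 28.846 g.
At 69.28% yield, actual mass of NH3 = 28.846 × 0.6928 = 19.984 g.

19.98 g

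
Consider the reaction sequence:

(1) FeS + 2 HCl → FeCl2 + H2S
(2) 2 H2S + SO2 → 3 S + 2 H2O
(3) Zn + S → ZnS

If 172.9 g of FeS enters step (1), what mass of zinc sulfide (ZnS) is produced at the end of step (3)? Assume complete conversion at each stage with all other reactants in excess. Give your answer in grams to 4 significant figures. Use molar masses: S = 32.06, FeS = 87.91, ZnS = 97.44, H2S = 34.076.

287.5 g

n(FeS) = 172.9 / 87.91 = 1.9668 mol.
Reaction (1): FeS→H2S ratio 1:1 ⇒ n(H2S) = 1.9668 mol.
Reaction (2): H2S→S ratio 2:3 ⇒ n(S) = 2.9502 mol.
Reaction (3): S→ZnS ratio 1:1 ⇒ n(ZnS) = 2.9502 mol.
Mass of ZnS = 2.9502 × 97.44 = 287.47 g.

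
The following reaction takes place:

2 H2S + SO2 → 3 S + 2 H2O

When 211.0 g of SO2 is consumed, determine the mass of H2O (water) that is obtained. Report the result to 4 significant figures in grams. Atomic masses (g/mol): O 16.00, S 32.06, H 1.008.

M(SO2) = 32.06 + 2(16.00) = 64.06 g/mol.
M(H2O) = 2(1.008) + 16.00 = 18.016 g/mol.
n(SO2) = 211.00 g / 64.06 g/mol = 3.2938 mol.
From the equation the SO2:H2O mole ratio is 1:2, so n(H2O) = 3.2938 × 2/1 = 6.5876 mol.
Mass of H2O = 6.5876 mol × 18.016 g/mol = 118.68 g.

118.7 g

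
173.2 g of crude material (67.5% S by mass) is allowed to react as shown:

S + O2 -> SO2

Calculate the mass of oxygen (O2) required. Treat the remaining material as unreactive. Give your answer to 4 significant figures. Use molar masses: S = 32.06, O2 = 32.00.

116.7 g

Mass of pure S = 173.2 g × 0.675 = 116.91 g.
n(S) = 116.91 g / 32.06 g/mol = 3.6466 mol.
From the equation the S:O2 mole ratio is 1:1, so n(O2) = 3.6466 × 1/1 = 3.6466 mol.
Mass of O2 = 3.6466 mol × 32.00 g/mol = 116.69 g.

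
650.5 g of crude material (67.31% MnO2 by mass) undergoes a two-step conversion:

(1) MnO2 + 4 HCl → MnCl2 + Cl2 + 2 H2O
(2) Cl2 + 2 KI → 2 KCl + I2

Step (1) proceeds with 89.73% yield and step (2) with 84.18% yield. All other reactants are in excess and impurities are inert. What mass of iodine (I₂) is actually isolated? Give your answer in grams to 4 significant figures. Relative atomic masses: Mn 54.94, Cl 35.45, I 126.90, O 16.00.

Pure MnO2 = 650.5 × 0.6731 = 437.85 g.
M(MnO2) = 54.94 + 2(16.00) = 86.94 g/mol.
M(I2) = 2(126.90) = 253.80 g/mol.
n(MnO2) = 437.85 / 86.94 = 5.0362 mol.
Step 1 (MnO2:Cl2 = 1:1): theoretical n(Cl2) = 5.0362 mol; at 89.73% yield, n(Cl2) = 4.5190 mol.
Step 2 (Cl2:I2 = 1:1): theoretical n(I2) = 4.5190 mol, so theoretical mass = 4.5190 × 253.80 = 1146.9 g.
At 84.18% yield, actual mass of I2 = 1146.9 × 0.8418 = 965.48 g.

965.5 g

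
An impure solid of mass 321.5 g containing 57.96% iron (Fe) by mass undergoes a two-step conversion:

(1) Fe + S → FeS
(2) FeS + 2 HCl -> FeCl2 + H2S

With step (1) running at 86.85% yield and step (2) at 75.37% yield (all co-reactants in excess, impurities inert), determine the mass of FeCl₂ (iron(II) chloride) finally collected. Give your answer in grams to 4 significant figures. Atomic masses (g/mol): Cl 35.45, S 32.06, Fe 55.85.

276.8 g

Pure Fe = 321.5 × 0.5796 = 186.34 g.
M(Fe) = 55.85 g/mol.
M(FeCl2) = 55.85 + 2(35.45) = 126.75 g/mol.
n(Fe) = 186.34 / 55.85 = 3.3365 mol.
Step 1 (Fe:FeS = 1:1): theoretical n(FeS) = 3.3365 mol; at 86.85% yield, n(FeS) = 2.8977 mol.
Step 2 (FeS:FeCl2 = 1:1): theoretical n(FeCl2) = 2.8977 mol, so theoretical mass = 2.8977 × 126.75 = 367.29 g.
At 75.37% yield, actual mass of FeCl2 = 367.29 × 0.7537 = 276.82 g.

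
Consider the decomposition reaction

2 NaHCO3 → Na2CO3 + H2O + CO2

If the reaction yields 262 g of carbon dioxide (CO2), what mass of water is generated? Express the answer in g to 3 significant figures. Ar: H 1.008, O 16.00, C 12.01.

107 g

M(CO2) = 12.01 + 2(16.00) = 44.01 g/mol.
M(H2O) = 2(1.008) + 16.00 = 18.016 g/mol.
n(CO2) = 262.0 g / 44.01 g/mol = 5.953 mol.
From the equation the CO2:H2O mole ratio is 1:1, so n(H2O) = 5.953 × 1/1 = 5.953 mol.
Mass of H2O = 5.953 mol × 18.016 g/mol = 107.3 g.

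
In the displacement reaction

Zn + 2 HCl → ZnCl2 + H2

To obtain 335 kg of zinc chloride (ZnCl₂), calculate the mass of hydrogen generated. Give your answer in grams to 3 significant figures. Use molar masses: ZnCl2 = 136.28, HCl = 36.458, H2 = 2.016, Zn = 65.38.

4960 g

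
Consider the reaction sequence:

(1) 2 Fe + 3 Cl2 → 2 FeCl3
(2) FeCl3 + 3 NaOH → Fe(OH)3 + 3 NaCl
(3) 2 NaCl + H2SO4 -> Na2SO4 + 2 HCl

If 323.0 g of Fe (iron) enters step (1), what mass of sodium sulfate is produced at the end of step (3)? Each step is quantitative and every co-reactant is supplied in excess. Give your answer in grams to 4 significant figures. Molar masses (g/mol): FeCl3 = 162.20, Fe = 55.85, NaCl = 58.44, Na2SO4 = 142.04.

n(Fe) = 323.0 / 55.85 = 5.7833 mol.
Reaction (1): Fe→FeCl3 ratio 2:2 ⇒ n(FeCl3) = 5.7833 mol.
Reaction (2): FeCl3→NaCl ratio 1:3 ⇒ n(NaCl) = 17.350 mol.
Reaction (3): NaCl→Na2SO4 ratio 2:1 ⇒ n(Na2SO4) = 8.6750 mol.
Mass of Na2SO4 = 8.6750 × 142.04 = 1232.2 g.

1232 g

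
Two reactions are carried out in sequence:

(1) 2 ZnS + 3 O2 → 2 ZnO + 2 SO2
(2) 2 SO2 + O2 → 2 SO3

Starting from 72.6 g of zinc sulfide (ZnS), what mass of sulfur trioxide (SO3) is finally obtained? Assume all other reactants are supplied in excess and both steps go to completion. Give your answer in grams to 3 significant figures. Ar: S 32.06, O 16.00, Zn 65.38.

59.7 g

M(ZnS) = 65.38 + 32.06 = 97.44 g/mol.
M(SO3) = 32.06 + 3(16.00) = 80.06 g/mol.
n(ZnS) = 72.60 / 97.44 = 0.7451 mol.
Step 1 gives a 2:2 ratio of ZnS to SO2, so n(SO2) = 0.7451 mol.
In step 2 the SO2:SO3 ratio is 2:2, so n(SO3) = 0.7451 mol.
Mass of SO3 = 0.7451 × 80.06 = 59.65 g.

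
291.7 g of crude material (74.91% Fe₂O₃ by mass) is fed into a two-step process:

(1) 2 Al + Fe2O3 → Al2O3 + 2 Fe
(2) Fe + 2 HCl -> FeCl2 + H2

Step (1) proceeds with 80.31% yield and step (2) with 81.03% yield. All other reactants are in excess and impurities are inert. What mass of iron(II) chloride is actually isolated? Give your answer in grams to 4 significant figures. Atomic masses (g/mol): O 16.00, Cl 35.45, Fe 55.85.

225.7 g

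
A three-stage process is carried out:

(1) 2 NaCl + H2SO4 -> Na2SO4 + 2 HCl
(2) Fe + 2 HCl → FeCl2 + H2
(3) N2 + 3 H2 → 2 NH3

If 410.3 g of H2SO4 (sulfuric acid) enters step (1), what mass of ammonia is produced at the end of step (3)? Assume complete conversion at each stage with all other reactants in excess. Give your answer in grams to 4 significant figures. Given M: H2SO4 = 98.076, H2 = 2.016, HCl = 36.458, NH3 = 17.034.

n(H2SO4) = 410.3 / 98.076 = 4.1835 mol.
Reaction (1): H2SO4→HCl ratio 1:2 ⇒ n(HCl) = 8.3670 mol.
Reaction (2): HCl→H2 ratio 2:1 ⇒ n(H2) = 4.1835 mol.
Reaction (3): H2→NH3 ratio 3:2 ⇒ n(NH3) = 2.7890 mol.
Mass of NH3 = 2.7890 × 17.034 = 47.508 g.

47.51 g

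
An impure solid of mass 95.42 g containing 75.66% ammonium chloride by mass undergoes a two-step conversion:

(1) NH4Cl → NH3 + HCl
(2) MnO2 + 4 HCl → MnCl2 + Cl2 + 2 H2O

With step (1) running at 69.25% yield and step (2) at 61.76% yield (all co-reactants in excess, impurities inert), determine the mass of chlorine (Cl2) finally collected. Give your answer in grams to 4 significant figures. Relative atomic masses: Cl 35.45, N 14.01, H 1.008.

Pure NH4Cl = 95.42 × 0.7566 = 72.195 g.
M(NH4Cl) = 14.01 + 4(1.008) + 35.45 = 53.492 g/mol.
M(Cl2) = 2(35.45) = 70.90 g/mol.
n(NH4Cl) = 72.195 / 53.492 = 1.3496 mol.
Step 1 (NH4Cl:HCl = 1:1): theoretical n(HCl) = 1.3496 mol; at 69.25% yield, n(HCl) = 0.93462 mol.
Step 2 (HCl:Cl2 = 4:1): theoretical n(Cl2) = 0.23366 mol, so theoretical mass = 0.23366 × 70.90 = 16.566 g.
At 61.76% yield, actual mass of Cl2 = 16.566 × 0.6176 = 10.231 g.

10.23 g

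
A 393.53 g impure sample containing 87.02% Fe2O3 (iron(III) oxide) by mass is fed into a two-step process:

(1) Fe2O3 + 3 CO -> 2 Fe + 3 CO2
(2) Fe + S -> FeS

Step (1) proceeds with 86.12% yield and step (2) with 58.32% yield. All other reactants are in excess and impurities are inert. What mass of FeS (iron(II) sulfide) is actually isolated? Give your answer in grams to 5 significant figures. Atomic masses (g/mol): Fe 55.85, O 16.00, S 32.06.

189.36 g

Pure Fe2O3 = 393.53 × 0.8702 = 342.450 g.
M(Fe2O3) = 2(55.85) + 3(16.00) = 159.70 g/mol.
M(FeS) = 55.85 + 32.06 = 87.91 g/mol.
n(Fe2O3) = 342.450 / 159.70 = 2.14433 mol.
Step 1 (Fe2O3:Fe = 1:2): theoretical n(Fe) = 4.28866 mol; at 86.12% yield, n(Fe) = 3.69340 mol.
Step 2 (Fe:FeS = 1:1): theoretical n(FeS) = 3.69340 mol, so theoretical mass = 3.69340 × 87.91 = 324.687 g.
At 58.32% yield, actual mass of FeS = 324.687 × 0.5832 = 189.357 g.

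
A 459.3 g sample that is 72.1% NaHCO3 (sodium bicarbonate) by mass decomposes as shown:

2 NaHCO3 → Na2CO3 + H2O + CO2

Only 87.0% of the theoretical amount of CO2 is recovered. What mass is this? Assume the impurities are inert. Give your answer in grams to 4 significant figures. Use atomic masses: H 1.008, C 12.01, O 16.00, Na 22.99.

Pure NaHCO3 available = 459.3 g × 0.721 = 331.16 g.
M(NaHCO3) = 22.99 + 1.008 + 12.01 + 3(16.00) = 84.008 g/mol.
M(CO2) = 12.01 + 2(16.00) = 44.01 g/mol.
n(NaHCO3) = 331.16 g / 84.008 g/mol = 3.9419 mol.
From the equation the NaHCO3:CO2 mole ratio is 2:1, so n(CO2) = 3.9419 × 1/2 = 1.9710 mol.
Mass of CO2 = 1.9710 mol × 44.01 g/mol = 86.743 g.
Actual mass collected = 86.743 g × 0.870 = 75.466 g.

75.47 g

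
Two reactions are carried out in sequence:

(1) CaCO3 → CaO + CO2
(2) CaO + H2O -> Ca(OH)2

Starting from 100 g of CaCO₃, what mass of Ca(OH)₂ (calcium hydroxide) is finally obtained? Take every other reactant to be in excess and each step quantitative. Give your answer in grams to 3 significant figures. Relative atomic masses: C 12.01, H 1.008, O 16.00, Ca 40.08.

74.0 g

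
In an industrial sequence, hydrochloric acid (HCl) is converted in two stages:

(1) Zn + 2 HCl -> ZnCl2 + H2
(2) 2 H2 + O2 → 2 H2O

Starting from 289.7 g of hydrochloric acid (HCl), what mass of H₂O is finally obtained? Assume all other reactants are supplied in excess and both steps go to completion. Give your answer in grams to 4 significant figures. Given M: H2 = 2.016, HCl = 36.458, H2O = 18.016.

71.58 g

n(HCl) = 289.70 / 36.458 = 7.9461 mol.
Step 1 gives a 2:1 ratio of HCl to H2, so n(H2) = 3.9731 mol.
In step 2 the H2:H2O ratio is 2:2, so n(H2O) = 3.9731 mol.
Mass of H2O = 3.9731 × 18.016 = 71.579 g.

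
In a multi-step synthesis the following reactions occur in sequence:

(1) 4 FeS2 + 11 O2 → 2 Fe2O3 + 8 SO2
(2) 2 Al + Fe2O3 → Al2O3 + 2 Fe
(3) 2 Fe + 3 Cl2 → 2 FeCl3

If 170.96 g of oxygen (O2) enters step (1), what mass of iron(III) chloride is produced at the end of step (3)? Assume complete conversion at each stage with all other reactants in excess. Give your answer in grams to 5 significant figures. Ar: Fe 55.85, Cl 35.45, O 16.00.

M(O2) = 2(16.00) = 32.00 g/mol.
M(FeCl3) = 55.85 + 3(35.45) = 162.20 g/mol.
n(O2) = 170.96 / 32.00 = 5.34250 mol.
Reaction (1): O2→Fe2O3 ratio 11:2 ⇒ n(Fe2O3) = 0.971364 mol.
Reaction (2): Fe2O3→Fe ratio 1:2 ⇒ n(Fe) = 1.94273 mol.
Reaction (3): Fe→FeCl3 ratio 2:2 ⇒ n(FeCl3) = 1.94273 mol.
Mass of FeCl3 = 1.94273 × 162.20 = 315.110 g.

315.11 g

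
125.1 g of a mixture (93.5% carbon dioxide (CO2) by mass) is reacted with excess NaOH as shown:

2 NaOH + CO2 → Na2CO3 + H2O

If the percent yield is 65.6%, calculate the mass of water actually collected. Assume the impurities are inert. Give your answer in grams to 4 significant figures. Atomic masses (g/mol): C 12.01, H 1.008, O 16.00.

31.41 g

Pure CO2 available = 125.1 g × 0.935 = 116.97 g.
M(CO2) = 12.01 + 2(16.00) = 44.01 g/mol.
M(H2O) = 2(1.008) + 16.00 = 18.016 g/mol.
n(CO2) = 116.97 g / 44.01 g/mol = 2.6578 mol.
From the equation the CO2:H2O mole ratio is 1:1, so n(H2O) = 2.6578 × 1/1 = 2.6578 mol.
Mass of H2O = 2.6578 mol × 18.016 g/mol = 47.882 g.
Actual mass collected = 47.882 g × 0.656 = 31.411 g.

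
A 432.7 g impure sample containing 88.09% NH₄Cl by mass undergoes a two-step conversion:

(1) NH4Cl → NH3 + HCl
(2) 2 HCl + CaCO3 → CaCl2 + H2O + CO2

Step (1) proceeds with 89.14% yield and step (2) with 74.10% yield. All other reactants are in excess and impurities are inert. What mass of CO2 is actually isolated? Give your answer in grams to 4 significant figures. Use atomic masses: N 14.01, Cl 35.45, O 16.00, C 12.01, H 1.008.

103.6 g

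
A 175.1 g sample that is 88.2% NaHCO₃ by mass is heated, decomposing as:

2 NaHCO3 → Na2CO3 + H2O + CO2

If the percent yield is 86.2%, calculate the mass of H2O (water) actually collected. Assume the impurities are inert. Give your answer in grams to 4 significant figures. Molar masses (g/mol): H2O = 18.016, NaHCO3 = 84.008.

14.27 g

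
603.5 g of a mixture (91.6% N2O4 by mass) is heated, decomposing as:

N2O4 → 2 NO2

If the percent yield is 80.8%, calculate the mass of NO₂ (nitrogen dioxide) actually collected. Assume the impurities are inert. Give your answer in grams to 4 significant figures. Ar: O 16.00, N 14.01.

Pure N2O4 available = 603.5 g × 0.916 = 552.81 g.
M(N2O4) = 2(14.01) + 4(16.00) = 92.02 g/mol.
M(NO2) = 14.01 + 2(16.00) = 46.01 g/mol.
n(N2O4) = 552.81 g / 92.02 g/mol = 6.0075 mol.
From the equation the N2O4:NO2 mole ratio is 1:2, so n(NO2) = 6.0075 × 2/1 = 12.015 mol.
Mass of NO2 = 12.015 mol × 46.01 g/mol = 552.81 g.
Actual mass collected = 552.81 g × 0.808 = 446.67 g.

446.7 g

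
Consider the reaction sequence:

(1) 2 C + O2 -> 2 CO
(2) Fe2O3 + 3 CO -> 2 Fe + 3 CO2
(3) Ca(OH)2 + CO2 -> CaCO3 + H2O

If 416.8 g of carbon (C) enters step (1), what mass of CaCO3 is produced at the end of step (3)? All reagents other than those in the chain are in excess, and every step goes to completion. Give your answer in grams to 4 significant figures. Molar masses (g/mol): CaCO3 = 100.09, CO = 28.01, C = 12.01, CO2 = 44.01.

3474 g

n(C) = 416.8 / 12.01 = 34.704 mol.
Reaction (1): C→CO ratio 2:2 ⇒ n(CO) = 34.704 mol.
Reaction (2): CO→CO2 ratio 3:3 ⇒ n(CO2) = 34.704 mol.
Reaction (3): CO2→CaCO3 ratio 1:1 ⇒ n(CaCO3) = 34.704 mol.
Mass of CaCO3 = 34.704 × 100.09 = 3473.6 g.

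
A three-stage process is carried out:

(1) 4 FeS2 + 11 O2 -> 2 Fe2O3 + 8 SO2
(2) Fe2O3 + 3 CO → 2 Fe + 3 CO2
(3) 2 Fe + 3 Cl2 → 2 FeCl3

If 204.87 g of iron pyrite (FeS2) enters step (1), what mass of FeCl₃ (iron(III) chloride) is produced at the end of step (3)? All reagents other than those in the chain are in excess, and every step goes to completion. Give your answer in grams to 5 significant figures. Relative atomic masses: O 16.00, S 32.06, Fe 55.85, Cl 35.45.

276.99 g

M(FeS2) = 55.85 + 2(32.06) = 119.97 g/mol.
M(FeCl3) = 55.85 + 3(35.45) = 162.20 g/mol.
n(FeS2) = 204.87 / 119.97 = 1.70768 mol.
Reaction (1): FeS2→Fe2O3 ratio 4:2 ⇒ n(Fe2O3) = 0.853838 mol.
Reaction (2): Fe2O3→Fe ratio 1:2 ⇒ n(Fe) = 1.70768 mol.
Reaction (3): Fe→FeCl3 ratio 2:2 ⇒ n(FeCl3) = 1.70768 mol.
Mass of FeCl3 = 1.70768 × 162.20 = 276.985 g.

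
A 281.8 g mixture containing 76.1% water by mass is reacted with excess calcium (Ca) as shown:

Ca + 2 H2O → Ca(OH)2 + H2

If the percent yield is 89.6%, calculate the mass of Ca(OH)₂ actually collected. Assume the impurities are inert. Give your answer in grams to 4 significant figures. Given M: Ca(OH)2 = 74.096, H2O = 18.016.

395.1 g

Pure H2O available = 281.8 g × 0.761 = 214.45 g.
n(H2O) = 214.45 g / 18.016 g/mol = 11.903 mol.
From the equation the H2O:Ca(OH)2 mole ratio is 2:1, so n(Ca(OH)2) = 11.903 × 1/2 = 5.9516 mol.
Mass of Ca(OH)2 = 5.9516 mol × 74.096 g/mol = 440.99 g.
Actual mass collected = 440.99 g × 0.896 = 395.13 g.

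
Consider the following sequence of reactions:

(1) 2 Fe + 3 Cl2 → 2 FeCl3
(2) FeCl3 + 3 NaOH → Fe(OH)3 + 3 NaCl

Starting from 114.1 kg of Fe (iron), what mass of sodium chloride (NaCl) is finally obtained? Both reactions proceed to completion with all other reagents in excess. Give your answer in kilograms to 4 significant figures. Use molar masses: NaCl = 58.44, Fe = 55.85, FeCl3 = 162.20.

358.2 kg

114.1 kg = 114100 g.
n(Fe) = 114100 / 55.85 = 2043.0 mol.
Step 1 gives a 2:2 ratio of Fe to FeCl3, so n(FeCl3) = 2043.0 mol.
In step 2 the FeCl3:NaCl ratio is 1:3, so n(NaCl) = 6128.9 mol.
Mass of NaCl = 6128.9 × 58.44 = 358170 g = 358.2 kg.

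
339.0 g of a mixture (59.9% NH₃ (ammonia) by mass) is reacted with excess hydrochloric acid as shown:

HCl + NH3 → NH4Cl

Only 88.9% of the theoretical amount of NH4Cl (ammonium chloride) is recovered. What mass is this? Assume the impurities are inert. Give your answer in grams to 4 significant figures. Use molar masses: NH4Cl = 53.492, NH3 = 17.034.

566.9 g

Pure NH3 available = 339.0 g × 0.599 = 203.06 g.
n(NH3) = 203.06 g / 17.034 g/mol = 11.921 mol.
From the equation the NH3:NH4Cl mole ratio is 1:1, so n(NH4Cl) = 11.921 × 1/1 = 11.921 mol.
Mass of NH4Cl = 11.921 mol × 53.492 g/mol = 637.67 g.
Actual mass collected = 637.67 g × 0.889 = 566.89 g.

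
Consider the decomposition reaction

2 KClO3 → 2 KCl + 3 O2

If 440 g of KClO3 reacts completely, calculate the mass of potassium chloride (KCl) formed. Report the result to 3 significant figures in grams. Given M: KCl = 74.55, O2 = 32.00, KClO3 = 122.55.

268 g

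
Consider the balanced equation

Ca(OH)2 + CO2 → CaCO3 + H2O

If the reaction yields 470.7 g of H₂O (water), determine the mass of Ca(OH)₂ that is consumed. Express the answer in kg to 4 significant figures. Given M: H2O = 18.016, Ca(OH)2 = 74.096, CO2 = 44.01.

1.936 kg

n(H2O) = 470.70 g / 18.016 g/mol = 26.127 mol.
From the equation the H2O:Ca(OH)2 mole ratio is 1:1, so n(Ca(OH)2) = 26.127 × 1/1 = 26.127 mol.
Mass of Ca(OH)2 = 26.127 mol × 74.096 g/mol = 1935.9 g.
Converting to kg: 1935.9 g = 1.936 kg.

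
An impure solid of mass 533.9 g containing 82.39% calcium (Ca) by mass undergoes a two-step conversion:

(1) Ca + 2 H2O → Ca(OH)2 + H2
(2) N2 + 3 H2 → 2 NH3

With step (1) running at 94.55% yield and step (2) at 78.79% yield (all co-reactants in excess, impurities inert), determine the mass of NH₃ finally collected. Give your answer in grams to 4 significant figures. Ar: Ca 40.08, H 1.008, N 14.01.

92.85 g

Pure Ca = 533.9 × 0.8239 = 439.88 g.
M(Ca) = 40.08 g/mol.
M(NH3) = 14.01 + 3(1.008) = 17.034 g/mol.
n(Ca) = 439.88 / 40.08 = 10.975 mol.
Step 1 (Ca:H2 = 1:1): theoretical n(H2) = 10.975 mol; at 94.55% yield, n(H2) = 10.377 mol.
Step 2 (H2:NH3 = 3:2): theoretical n(NH3) = 6.9179 mol, so theoretical mass = 6.9179 × 17.034 = 117.84 g.
At 78.79% yield, actual mass of NH3 = 117.84 × 0.7879 = 92.846 g.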